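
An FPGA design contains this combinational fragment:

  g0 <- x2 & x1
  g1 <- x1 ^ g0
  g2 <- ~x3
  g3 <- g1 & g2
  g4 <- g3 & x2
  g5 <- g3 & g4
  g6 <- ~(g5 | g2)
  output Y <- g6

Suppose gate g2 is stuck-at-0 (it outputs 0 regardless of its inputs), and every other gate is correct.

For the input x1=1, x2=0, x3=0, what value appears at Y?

1

Propagate with g2 forced: g0=0, g1=1, g2=0 [stuck-at-0], g3=0, g4=0, g5=0, g6=1.
So Y = 1. (Without the fault it would be 0.)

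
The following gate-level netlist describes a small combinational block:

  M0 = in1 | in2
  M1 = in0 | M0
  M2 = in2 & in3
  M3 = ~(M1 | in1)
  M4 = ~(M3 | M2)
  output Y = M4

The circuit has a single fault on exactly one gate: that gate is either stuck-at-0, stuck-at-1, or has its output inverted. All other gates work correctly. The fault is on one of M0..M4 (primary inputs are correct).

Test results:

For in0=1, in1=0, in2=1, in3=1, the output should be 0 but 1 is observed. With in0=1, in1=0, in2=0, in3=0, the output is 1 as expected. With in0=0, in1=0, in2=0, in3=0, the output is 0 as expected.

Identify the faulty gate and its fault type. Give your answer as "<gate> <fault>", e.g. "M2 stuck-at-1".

Fault-free values for test 1 (in0=1, in1=0, in2=1, in3=1): M0=1, M1=1, M2=1, M3=0, M4=0, giving Y=0. Observed 1.
Test 1: faults giving observed 1 are {M2 stuck-at-0, M2 inverted output, M4 stuck-at-1, M4 inverted output}.
Test 2 (in0=1, in1=0, in2=0, in3=0): fault-free M0=0, M1=1, M2=0, M3=0, M4=1 → 1; observed 1. Eliminates M2 inverted output, M4 inverted output.
Test 3 (in0=0, in1=0, in2=0, in3=0): fault-free M0=0, M1=0, M2=0, M3=1, M4=0 → 0; observed 0. Eliminates M4 stuck-at-1.
Only M2 stuck-at-0 is consistent with every test.

M2 stuck-at-0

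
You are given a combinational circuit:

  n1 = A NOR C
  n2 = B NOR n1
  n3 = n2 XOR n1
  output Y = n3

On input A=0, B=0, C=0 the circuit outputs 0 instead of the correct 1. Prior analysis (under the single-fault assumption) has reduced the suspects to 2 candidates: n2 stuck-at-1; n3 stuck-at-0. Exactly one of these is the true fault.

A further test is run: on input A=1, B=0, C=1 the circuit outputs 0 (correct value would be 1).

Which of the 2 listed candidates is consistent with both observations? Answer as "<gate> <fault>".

Evaluate each candidate on input A=1, B=0, C=1:
  n2 stuck-at-1: n1=0, n2=1 [stuck-at-1], n3=1 → 1 — eliminated
  n3 stuck-at-0: n1=0, n2=1, n3=0 [stuck-at-0] → 0 — matches
Only n3 stuck-at-0 reproduces the observed 0.

n3 stuck-at-0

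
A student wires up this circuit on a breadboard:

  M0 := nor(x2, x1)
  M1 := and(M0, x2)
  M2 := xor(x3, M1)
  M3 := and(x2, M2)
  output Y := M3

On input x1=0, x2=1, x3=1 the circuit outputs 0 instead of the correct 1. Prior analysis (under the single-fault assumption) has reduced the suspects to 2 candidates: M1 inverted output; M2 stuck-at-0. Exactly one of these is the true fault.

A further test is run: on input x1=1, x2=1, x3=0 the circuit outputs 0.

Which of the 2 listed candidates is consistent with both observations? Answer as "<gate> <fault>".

M2 stuck-at-0

Evaluate each candidate on input x1=1, x2=1, x3=0:
  M1 inverted output: M0=0, M1=1 [inverted output], M2=1, M3=1 → 1 — eliminated
  M2 stuck-at-0: M0=0, M1=0, M2=0 [stuck-at-0], M3=0 → 0 — matches
Only M2 stuck-at-0 reproduces the observed 0.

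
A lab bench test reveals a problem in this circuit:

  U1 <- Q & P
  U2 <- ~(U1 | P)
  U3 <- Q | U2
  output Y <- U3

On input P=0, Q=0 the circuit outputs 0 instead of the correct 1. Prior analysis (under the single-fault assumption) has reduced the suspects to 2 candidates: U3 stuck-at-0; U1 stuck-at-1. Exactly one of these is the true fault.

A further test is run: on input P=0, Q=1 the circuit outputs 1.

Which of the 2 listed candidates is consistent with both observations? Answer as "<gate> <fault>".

U1 stuck-at-1

Evaluate each candidate on input P=0, Q=1:
  U3 stuck-at-0: U1=0, U2=1, U3=0 [stuck-at-0] → 0 — eliminated
  U1 stuck-at-1: U1=1 [stuck-at-1], U2=0, U3=1 → 1 — matches
Only U1 stuck-at-1 reproduces the observed 1.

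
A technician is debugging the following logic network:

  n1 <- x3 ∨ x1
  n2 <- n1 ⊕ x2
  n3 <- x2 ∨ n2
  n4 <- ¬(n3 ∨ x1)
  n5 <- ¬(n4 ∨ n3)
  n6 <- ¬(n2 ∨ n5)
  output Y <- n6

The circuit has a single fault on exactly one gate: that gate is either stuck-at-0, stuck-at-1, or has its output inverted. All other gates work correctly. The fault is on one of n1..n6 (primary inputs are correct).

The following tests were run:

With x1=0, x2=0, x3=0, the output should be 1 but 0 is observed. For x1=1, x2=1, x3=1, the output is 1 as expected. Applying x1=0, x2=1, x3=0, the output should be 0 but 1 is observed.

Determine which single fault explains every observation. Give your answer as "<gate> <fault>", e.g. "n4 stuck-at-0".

Fault-free values for test 1 (x1=0, x2=0, x3=0): n1=0, n2=0, n3=0, n4=1, n5=0, n6=1, giving Y=1. Observed 0.
Test 1: faults giving observed 0 are {n1 stuck-at-1, n1 inverted output, n2 stuck-at-1, n2 inverted output, n4 stuck-at-0, n4 inverted output, n5 stuck-at-1, n5 inverted output, n6 stuck-at-0, n6 inverted output}.
Test 2 (x1=1, x2=1, x3=1): fault-free n1=1, n2=0, n3=1, n4=0, n5=0, n6=1 → 1; observed 1. Eliminates n1 inverted output, n2 stuck-at-1, n2 inverted output, n5 stuck-at-1, n5 inverted output, n6 stuck-at-0, n6 inverted output.
Test 3 (x1=0, x2=1, x3=0): fault-free n1=0, n2=1, n3=1, n4=0, n5=0, n6=0 → 0; observed 1. Eliminates n4 stuck-at-0, n4 inverted output.
Only n1 stuck-at-1 is consistent with every test.

n1 stuck-at-1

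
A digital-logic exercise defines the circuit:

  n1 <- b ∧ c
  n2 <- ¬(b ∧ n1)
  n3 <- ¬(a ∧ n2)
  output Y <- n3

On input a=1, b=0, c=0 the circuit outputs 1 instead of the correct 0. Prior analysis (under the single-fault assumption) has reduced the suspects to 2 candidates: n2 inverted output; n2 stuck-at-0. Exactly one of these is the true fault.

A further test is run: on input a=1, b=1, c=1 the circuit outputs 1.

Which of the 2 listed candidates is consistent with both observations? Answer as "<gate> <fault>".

n2 stuck-at-0

Evaluate each candidate on input a=1, b=1, c=1:
  n2 inverted output: n1=1, n2=1 [inverted output], n3=0 → 0 — eliminated
  n2 stuck-at-0: n1=1, n2=0 [stuck-at-0], n3=1 → 1 — matches
Only n2 stuck-at-0 reproduces the observed 1.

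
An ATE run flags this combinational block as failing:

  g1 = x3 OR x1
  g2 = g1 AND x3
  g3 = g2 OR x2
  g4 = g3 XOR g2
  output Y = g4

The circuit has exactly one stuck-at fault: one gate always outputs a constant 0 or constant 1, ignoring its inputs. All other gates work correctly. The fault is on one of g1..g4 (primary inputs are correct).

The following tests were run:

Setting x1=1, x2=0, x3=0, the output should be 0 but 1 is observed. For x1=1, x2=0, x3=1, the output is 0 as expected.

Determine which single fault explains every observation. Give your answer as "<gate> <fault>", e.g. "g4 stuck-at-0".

g3 stuck-at-1

Fault-free values for test 1 (x1=1, x2=0, x3=0): g1=1, g2=0, g3=0, g4=0, giving Y=0. Observed 1.
Test 1: faults giving observed 1 are {g3 stuck-at-1, g4 stuck-at-1}.
Test 2 (x1=1, x2=0, x3=1): fault-free g1=1, g2=1, g3=1, g4=0 → 0; observed 0. Eliminates g4 stuck-at-1.
Only g3 stuck-at-1 is consistent with every test.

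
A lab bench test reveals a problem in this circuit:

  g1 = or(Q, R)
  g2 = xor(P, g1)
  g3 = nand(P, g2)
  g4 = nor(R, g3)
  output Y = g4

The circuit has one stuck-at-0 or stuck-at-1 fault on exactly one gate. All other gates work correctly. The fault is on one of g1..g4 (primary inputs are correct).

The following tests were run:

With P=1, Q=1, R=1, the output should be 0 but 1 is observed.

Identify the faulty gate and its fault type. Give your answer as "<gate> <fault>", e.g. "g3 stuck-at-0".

g4 stuck-at-1

Fault-free values for test 1 (P=1, Q=1, R=1): g1=1, g2=0, g3=1, g4=0, giving Y=0. Observed 1.
Test 1: faults giving observed 1 are {g4 stuck-at-1}.
Only g4 stuck-at-1 is consistent with every test.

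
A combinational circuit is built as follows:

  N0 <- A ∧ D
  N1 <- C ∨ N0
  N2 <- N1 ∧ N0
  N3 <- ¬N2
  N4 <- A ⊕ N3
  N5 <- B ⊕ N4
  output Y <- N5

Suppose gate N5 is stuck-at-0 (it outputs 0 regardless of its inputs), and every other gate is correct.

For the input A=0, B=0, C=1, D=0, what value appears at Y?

0

Propagate with N5 forced: N0=0, N1=1, N2=0, N3=1, N4=1, N5=0 [stuck-at-0].
So Y = 0. (Without the fault it would be 1.)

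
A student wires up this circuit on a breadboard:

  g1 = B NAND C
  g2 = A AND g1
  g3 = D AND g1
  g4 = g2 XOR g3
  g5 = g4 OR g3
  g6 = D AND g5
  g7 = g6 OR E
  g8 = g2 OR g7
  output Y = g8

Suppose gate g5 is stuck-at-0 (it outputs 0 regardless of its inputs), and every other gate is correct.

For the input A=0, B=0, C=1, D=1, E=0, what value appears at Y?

0

Propagate with g5 forced: g1=1, g2=0, g3=1, g4=1, g5=0 [stuck-at-0], g6=0, g7=0, g8=0.
So Y = 0. (Without the fault it would be 1.)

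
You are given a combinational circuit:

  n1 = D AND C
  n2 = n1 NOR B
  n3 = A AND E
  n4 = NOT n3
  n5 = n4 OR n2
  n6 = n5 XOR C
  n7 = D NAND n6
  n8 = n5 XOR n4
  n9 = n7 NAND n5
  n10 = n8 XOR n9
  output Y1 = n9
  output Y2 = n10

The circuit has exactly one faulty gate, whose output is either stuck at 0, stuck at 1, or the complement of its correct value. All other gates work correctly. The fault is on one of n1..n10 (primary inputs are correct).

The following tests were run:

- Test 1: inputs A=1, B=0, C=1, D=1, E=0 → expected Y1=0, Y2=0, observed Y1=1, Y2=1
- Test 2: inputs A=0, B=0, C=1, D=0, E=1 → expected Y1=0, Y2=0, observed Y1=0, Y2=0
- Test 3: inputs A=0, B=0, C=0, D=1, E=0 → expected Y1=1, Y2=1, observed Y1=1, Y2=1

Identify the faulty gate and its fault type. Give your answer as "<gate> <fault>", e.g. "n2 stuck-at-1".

n6 stuck-at-1

Fault-free values for test 1 (A=1, B=0, C=1, D=1, E=0): n1=1, n2=0, n3=0, n4=1, n5=1, n6=0, n7=1, n8=0, n9=0, n10=0, giving Y1=0, Y2=0. Observed Y1=1, Y2=1.
Test 1: faults giving observed Y1=1, Y2=1 are {n3 stuck-at-1, n3 inverted output, n4 stuck-at-0, n4 inverted output, n6 stuck-at-1, n6 inverted output, n7 stuck-at-0, n7 inverted output, n9 stuck-at-1, n9 inverted output}.
Test 2 (A=0, B=0, C=1, D=0, E=1): fault-free n1=0, n2=1, n3=0, n4=1, n5=1, n6=0, n7=1, n8=0, n9=0, n10=0 → Y1=0, Y2=0; observed Y1=0, Y2=0. Eliminates n3 stuck-at-1, n3 inverted output, n4 stuck-at-0, n4 inverted output, n7 stuck-at-0, n7 inverted output, n9 stuck-at-1, n9 inverted output.
Test 3 (A=0, B=0, C=0, D=1, E=0): fault-free n1=0, n2=1, n3=0, n4=1, n5=1, n6=1, n7=0, n8=0, n9=1, n10=1 → Y1=1, Y2=1; observed Y1=1, Y2=1. Eliminates n6 inverted output.
Only n6 stuck-at-1 is consistent with every test.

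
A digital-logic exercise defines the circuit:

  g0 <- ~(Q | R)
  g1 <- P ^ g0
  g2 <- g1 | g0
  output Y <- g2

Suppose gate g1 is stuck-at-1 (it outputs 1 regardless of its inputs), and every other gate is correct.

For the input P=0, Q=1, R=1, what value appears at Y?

1

Propagate with g1 forced: g0=0, g1=1 [stuck-at-1], g2=1.
So Y = 1. (Without the fault it would be 0.)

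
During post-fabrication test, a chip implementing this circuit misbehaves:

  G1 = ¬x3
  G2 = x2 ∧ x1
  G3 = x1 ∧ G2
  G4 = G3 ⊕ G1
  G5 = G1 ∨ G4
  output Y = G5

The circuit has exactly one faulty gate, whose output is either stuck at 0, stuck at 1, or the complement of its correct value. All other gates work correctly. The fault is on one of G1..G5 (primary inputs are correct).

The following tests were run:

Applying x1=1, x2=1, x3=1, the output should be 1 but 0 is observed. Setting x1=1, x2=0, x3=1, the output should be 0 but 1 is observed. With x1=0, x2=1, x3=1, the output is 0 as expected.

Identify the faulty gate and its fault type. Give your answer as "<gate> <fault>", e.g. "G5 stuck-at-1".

Fault-free values for test 1 (x1=1, x2=1, x3=1): G1=0, G2=1, G3=1, G4=1, G5=1, giving Y=1. Observed 0.
Test 1: faults giving observed 0 are {G2 stuck-at-0, G2 inverted output, G3 stuck-at-0, G3 inverted output, G4 stuck-at-0, G4 inverted output, G5 stuck-at-0, G5 inverted output}.
Test 2 (x1=1, x2=0, x3=1): fault-free G1=0, G2=0, G3=0, G4=0, G5=0 → 0; observed 1. Eliminates G2 stuck-at-0, G3 stuck-at-0, G4 stuck-at-0, G5 stuck-at-0.
Test 3 (x1=0, x2=1, x3=1): fault-free G1=0, G2=0, G3=0, G4=0, G5=0 → 0; observed 0. Eliminates G3 inverted output, G4 inverted output, G5 inverted output.
Only G2 inverted output is consistent with every test.

G2 inverted output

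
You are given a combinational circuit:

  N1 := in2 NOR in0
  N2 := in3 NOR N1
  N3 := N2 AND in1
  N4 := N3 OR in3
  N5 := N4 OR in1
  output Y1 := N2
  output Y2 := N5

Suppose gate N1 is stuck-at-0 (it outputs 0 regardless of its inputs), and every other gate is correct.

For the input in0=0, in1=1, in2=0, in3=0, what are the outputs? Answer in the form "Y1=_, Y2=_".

Y1=1, Y2=1

Propagate with N1 forced: N1=0 [stuck-at-0], N2=1, N3=1, N4=1, N5=1.
So the outputs are Y1=1, Y2=1. (Without the fault they would be Y1=0, Y2=1.)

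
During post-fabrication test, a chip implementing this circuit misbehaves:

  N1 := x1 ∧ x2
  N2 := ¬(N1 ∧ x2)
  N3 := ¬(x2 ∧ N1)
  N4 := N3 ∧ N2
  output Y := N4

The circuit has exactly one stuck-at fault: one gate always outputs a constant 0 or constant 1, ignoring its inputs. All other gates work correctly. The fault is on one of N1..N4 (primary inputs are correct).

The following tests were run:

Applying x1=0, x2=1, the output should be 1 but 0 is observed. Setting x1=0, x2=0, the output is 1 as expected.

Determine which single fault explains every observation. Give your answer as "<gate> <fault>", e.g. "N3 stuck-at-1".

N1 stuck-at-1

Fault-free values for test 1 (x1=0, x2=1): N1=0, N2=1, N3=1, N4=1, giving Y=1. Observed 0.
Test 1: faults giving observed 0 are {N1 stuck-at-1, N2 stuck-at-0, N3 stuck-at-0, N4 stuck-at-0}.
Test 2 (x1=0, x2=0): fault-free N1=0, N2=1, N3=1, N4=1 → 1; observed 1. Eliminates N2 stuck-at-0, N3 stuck-at-0, N4 stuck-at-0.
Only N1 stuck-at-1 is consistent with every test.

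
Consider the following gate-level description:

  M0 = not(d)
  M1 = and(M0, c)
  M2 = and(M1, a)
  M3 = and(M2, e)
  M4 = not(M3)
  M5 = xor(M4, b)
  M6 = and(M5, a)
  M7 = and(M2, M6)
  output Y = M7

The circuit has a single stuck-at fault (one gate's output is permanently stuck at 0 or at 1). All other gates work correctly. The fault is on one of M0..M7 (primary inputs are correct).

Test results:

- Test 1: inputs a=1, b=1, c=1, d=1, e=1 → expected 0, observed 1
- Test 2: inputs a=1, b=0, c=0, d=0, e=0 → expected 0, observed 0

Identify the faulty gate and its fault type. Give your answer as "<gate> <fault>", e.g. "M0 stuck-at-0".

Fault-free values for test 1 (a=1, b=1, c=1, d=1, e=1): M0=0, M1=0, M2=0, M3=0, M4=1, M5=0, M6=0, M7=0, giving Y=0. Observed 1.
Test 1: faults giving observed 1 are {M0 stuck-at-1, M1 stuck-at-1, M2 stuck-at-1, M7 stuck-at-1}.
Test 2 (a=1, b=0, c=0, d=0, e=0): fault-free M0=1, M1=0, M2=0, M3=0, M4=1, M5=1, M6=1, M7=0 → 0; observed 0. Eliminates M1 stuck-at-1, M2 stuck-at-1, M7 stuck-at-1.
Only M0 stuck-at-1 is consistent with every test.

M0 stuck-at-1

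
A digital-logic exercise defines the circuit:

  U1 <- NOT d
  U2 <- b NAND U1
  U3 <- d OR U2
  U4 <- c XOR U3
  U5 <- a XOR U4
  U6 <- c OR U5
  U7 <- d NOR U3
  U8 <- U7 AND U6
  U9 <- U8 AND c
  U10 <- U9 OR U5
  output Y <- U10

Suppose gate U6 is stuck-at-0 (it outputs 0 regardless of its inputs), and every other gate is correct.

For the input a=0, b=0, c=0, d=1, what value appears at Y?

1

Propagate with U6 forced: U1=0, U2=1, U3=1, U4=1, U5=1, U6=0 [stuck-at-0], U7=0, U8=0, U9=0, U10=1.
So Y = 1. (Same as the fault-free value — the fault is masked on this input.)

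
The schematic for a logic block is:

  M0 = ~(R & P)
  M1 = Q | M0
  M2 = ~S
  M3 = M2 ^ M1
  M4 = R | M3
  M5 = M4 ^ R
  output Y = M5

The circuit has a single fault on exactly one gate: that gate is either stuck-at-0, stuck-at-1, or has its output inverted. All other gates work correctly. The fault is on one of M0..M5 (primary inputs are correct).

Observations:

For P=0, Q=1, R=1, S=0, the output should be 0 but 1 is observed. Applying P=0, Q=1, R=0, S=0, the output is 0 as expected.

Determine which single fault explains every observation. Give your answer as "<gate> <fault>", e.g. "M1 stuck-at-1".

Fault-free values for test 1 (P=0, Q=1, R=1, S=0): M0=1, M1=1, M2=1, M3=0, M4=1, M5=0, giving Y=0. Observed 1.
Test 1: faults giving observed 1 are {M4 stuck-at-0, M4 inverted output, M5 stuck-at-1, M5 inverted output}.
Test 2 (P=0, Q=1, R=0, S=0): fault-free M0=1, M1=1, M2=1, M3=0, M4=0, M5=0 → 0; observed 0. Eliminates M4 inverted output, M5 stuck-at-1, M5 inverted output.
Only M4 stuck-at-0 is consistent with every test.

M4 stuck-at-0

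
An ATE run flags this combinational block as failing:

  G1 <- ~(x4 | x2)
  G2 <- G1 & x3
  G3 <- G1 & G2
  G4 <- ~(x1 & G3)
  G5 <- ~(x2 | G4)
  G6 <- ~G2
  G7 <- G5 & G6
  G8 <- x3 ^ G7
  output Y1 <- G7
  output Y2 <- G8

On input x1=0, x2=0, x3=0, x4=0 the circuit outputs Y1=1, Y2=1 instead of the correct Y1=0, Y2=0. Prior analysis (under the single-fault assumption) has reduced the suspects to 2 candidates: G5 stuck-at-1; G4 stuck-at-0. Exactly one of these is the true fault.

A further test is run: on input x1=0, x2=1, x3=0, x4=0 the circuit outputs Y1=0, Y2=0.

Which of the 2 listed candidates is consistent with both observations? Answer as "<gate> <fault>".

G4 stuck-at-0

Evaluate each candidate on input x1=0, x2=1, x3=0, x4=0:
  G5 stuck-at-1: G1=0, G2=0, G3=0, G4=1, G5=1 [stuck-at-1], G6=1, G7=1, G8=1 → Y1=1, Y2=1 — eliminated
  G4 stuck-at-0: G1=0, G2=0, G3=0, G4=0 [stuck-at-0], G5=0, G6=1, G7=0, G8=0 → Y1=0, Y2=0 — matches
Only G4 stuck-at-0 reproduces the observed Y1=0, Y2=0.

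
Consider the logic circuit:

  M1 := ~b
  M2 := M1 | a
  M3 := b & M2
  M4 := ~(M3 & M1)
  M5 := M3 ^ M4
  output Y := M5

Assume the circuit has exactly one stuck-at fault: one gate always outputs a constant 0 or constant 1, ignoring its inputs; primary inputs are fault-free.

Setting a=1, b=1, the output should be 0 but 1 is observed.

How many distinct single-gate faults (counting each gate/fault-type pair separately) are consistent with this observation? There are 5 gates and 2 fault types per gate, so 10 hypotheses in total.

Fault-free: M1=0, M2=1, M3=1, M4=1, M5=0 → 0. Observed 1.
  M1 stuck-at-0: output 0 ✗
  M1 stuck-at-1: output 1 ✓
  M2 stuck-at-0: output 1 ✓
  M2 stuck-at-1: output 0 ✗
  M3 stuck-at-0: output 1 ✓
  M3 stuck-at-1: output 0 ✗
  M4 stuck-at-0: output 1 ✓
  M4 stuck-at-1: output 0 ✗
  M5 stuck-at-0: output 0 ✗
  M5 stuck-at-1: output 1 ✓
Consistent faults: {M1 stuck-at-1, M2 stuck-at-0, M3 stuck-at-0, M4 stuck-at-0, M5 stuck-at-1} — 5 in all.

5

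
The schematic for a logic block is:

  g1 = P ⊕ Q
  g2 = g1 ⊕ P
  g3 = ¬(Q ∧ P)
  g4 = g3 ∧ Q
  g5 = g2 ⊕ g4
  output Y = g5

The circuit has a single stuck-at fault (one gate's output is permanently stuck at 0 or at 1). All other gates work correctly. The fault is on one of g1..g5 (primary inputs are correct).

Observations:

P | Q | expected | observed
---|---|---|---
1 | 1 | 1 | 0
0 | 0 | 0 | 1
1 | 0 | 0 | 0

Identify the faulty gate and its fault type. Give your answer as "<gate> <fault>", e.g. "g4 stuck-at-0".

Fault-free values for test 1 (P=1, Q=1): g1=0, g2=1, g3=0, g4=0, g5=1, giving Y=1. Observed 0.
Test 1: faults giving observed 0 are {g1 stuck-at-1, g2 stuck-at-0, g3 stuck-at-1, g4 stuck-at-1, g5 stuck-at-0}.
Test 2 (P=0, Q=0): fault-free g1=0, g2=0, g3=1, g4=0, g5=0 → 0; observed 1. Eliminates g2 stuck-at-0, g3 stuck-at-1, g5 stuck-at-0.
Test 3 (P=1, Q=0): fault-free g1=1, g2=0, g3=1, g4=0, g5=0 → 0; observed 0. Eliminates g4 stuck-at-1.
Only g1 stuck-at-1 is consistent with every test.

g1 stuck-at-1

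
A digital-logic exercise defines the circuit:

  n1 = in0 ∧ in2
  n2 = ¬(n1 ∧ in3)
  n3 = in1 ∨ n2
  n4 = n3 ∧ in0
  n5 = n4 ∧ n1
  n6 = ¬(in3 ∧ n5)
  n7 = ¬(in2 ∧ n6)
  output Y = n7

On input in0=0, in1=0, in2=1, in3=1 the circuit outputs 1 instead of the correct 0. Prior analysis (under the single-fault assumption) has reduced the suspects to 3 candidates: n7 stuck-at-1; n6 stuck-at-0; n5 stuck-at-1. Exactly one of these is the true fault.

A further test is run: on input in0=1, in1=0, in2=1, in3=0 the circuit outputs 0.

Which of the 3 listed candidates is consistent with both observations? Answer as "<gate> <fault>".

n5 stuck-at-1

Evaluate each candidate on input in0=1, in1=0, in2=1, in3=0:
  n7 stuck-at-1: n1=1, n2=1, n3=1, n4=1, n5=1, n6=1, n7=1 [stuck-at-1] → 1 — eliminated
  n6 stuck-at-0: n1=1, n2=1, n3=1, n4=1, n5=1, n6=0 [stuck-at-0], n7=1 → 1 — eliminated
  n5 stuck-at-1: n1=1, n2=1, n3=1, n4=1, n5=1 [stuck-at-1], n6=1, n7=0 → 0 — matches
Only n5 stuck-at-1 reproduces the observed 0.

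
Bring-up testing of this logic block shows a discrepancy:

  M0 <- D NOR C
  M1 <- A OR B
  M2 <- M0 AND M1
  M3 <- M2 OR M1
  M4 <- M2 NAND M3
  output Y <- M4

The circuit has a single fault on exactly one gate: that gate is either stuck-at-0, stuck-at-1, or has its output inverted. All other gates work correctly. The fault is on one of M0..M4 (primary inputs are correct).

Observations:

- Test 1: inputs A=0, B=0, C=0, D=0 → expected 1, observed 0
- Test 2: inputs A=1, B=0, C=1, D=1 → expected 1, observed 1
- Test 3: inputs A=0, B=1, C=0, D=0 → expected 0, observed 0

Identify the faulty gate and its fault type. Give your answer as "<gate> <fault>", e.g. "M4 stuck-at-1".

M1 stuck-at-1

Fault-free values for test 1 (A=0, B=0, C=0, D=0): M0=1, M1=0, M2=0, M3=0, M4=1, giving Y=1. Observed 0.
Test 1: faults giving observed 0 are {M1 stuck-at-1, M1 inverted output, M2 stuck-at-1, M2 inverted output, M4 stuck-at-0, M4 inverted output}.
Test 2 (A=1, B=0, C=1, D=1): fault-free M0=0, M1=1, M2=0, M3=1, M4=1 → 1; observed 1. Eliminates M2 stuck-at-1, M2 inverted output, M4 stuck-at-0, M4 inverted output.
Test 3 (A=0, B=1, C=0, D=0): fault-free M0=1, M1=1, M2=1, M3=1, M4=0 → 0; observed 0. Eliminates M1 inverted output.
Only M1 stuck-at-1 is consistent with every test.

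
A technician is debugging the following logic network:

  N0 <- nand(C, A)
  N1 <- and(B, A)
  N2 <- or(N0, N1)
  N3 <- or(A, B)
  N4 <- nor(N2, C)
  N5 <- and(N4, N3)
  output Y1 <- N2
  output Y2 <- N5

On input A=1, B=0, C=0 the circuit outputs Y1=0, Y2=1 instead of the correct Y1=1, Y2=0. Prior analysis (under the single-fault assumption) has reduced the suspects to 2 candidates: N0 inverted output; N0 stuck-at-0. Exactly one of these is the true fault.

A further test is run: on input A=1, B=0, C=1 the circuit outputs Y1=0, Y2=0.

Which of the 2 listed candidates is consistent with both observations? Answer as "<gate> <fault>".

N0 stuck-at-0

Evaluate each candidate on input A=1, B=0, C=1:
  N0 inverted output: N0=1 [inverted output], N1=0, N2=1, N3=1, N4=0, N5=0 → Y1=1, Y2=0 — eliminated
  N0 stuck-at-0: N0=0 [stuck-at-0], N1=0, N2=0, N3=1, N4=0, N5=0 → Y1=0, Y2=0 — matches
Only N0 stuck-at-0 reproduces the observed Y1=0, Y2=0.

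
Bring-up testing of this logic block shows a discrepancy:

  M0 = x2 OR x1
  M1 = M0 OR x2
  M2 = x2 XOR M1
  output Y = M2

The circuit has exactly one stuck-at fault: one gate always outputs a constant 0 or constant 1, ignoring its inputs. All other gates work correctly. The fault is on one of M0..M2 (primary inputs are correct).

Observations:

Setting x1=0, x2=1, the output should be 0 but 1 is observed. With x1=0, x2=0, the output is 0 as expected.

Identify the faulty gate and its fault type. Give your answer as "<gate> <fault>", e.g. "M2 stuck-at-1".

M1 stuck-at-0

Fault-free values for test 1 (x1=0, x2=1): M0=1, M1=1, M2=0, giving Y=0. Observed 1.
Test 1: faults giving observed 1 are {M1 stuck-at-0, M2 stuck-at-1}.
Test 2 (x1=0, x2=0): fault-free M0=0, M1=0, M2=0 → 0; observed 0. Eliminates M2 stuck-at-1.
Only M1 stuck-at-0 is consistent with every test.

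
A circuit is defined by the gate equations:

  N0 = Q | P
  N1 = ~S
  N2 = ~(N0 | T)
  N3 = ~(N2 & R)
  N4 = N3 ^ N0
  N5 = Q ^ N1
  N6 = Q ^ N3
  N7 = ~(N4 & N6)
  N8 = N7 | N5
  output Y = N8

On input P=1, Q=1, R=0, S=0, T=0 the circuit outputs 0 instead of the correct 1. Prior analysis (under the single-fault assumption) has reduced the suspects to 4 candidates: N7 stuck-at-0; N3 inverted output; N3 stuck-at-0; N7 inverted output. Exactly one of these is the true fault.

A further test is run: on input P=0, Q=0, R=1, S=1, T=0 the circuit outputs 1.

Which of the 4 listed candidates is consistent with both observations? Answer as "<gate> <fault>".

N3 stuck-at-0

Evaluate each candidate on input P=0, Q=0, R=1, S=1, T=0:
  N7 stuck-at-0: N0=0, N1=0, N2=1, N3=0, N4=0, N5=0, N6=0, N7=0 [stuck-at-0], N8=0 → 0 — eliminated
  N3 inverted output: N0=0, N1=0, N2=1, N3=1 [inverted output], N4=1, N5=0, N6=1, N7=0, N8=0 → 0 — eliminated
  N3 stuck-at-0: N0=0, N1=0, N2=1, N3=0 [stuck-at-0], N4=0, N5=0, N6=0, N7=1, N8=1 → 1 — matches
  N7 inverted output: N0=0, N1=0, N2=1, N3=0, N4=0, N5=0, N6=0, N7=0 [inverted output], N8=0 → 0 — eliminated
Only N3 stuck-at-0 reproduces the observed 1.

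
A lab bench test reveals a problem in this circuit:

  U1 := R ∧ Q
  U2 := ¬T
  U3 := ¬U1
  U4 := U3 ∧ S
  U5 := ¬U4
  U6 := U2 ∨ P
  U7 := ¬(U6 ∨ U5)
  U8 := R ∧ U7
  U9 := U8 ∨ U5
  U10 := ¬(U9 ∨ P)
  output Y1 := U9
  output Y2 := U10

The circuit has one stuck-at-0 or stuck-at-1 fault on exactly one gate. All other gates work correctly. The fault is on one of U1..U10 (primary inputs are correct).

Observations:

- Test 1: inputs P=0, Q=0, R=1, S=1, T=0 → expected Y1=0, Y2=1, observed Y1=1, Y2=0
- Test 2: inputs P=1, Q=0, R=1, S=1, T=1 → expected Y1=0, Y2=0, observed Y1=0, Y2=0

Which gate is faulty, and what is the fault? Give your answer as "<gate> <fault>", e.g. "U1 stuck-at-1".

Fault-free values for test 1 (P=0, Q=0, R=1, S=1, T=0): U1=0, U2=1, U3=1, U4=1, U5=0, U6=1, U7=0, U8=0, U9=0, U10=1, giving Y1=0, Y2=1. Observed Y1=1, Y2=0.
Test 1: faults giving observed Y1=1, Y2=0 are {U1 stuck-at-1, U2 stuck-at-0, U3 stuck-at-0, U4 stuck-at-0, U5 stuck-at-1, U6 stuck-at-0, U7 stuck-at-1, U8 stuck-at-1, U9 stuck-at-1}.
Test 2 (P=1, Q=0, R=1, S=1, T=1): fault-free U1=0, U2=0, U3=1, U4=1, U5=0, U6=1, U7=0, U8=0, U9=0, U10=0 → Y1=0, Y2=0; observed Y1=0, Y2=0. Eliminates U1 stuck-at-1, U3 stuck-at-0, U4 stuck-at-0, U5 stuck-at-1, U6 stuck-at-0, U7 stuck-at-1, U8 stuck-at-1, U9 stuck-at-1.
Only U2 stuck-at-0 is consistent with every test.

U2 stuck-at-0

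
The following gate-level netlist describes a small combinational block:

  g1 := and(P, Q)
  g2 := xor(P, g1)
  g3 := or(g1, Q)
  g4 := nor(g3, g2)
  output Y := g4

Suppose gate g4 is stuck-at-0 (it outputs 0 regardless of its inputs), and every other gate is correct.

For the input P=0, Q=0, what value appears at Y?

Propagate with g4 forced: g1=0, g2=0, g3=0, g4=0 [stuck-at-0].
So Y = 0. (Without the fault it would be 1.)

0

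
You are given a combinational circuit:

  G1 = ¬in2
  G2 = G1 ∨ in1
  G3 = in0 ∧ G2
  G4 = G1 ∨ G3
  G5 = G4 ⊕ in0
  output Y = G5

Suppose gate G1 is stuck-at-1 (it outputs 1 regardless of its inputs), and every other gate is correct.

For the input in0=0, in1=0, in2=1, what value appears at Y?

Propagate with G1 forced: G1=1 [stuck-at-1], G2=1, G3=0, G4=1, G5=1.
So Y = 1. (Without the fault it would be 0.)

1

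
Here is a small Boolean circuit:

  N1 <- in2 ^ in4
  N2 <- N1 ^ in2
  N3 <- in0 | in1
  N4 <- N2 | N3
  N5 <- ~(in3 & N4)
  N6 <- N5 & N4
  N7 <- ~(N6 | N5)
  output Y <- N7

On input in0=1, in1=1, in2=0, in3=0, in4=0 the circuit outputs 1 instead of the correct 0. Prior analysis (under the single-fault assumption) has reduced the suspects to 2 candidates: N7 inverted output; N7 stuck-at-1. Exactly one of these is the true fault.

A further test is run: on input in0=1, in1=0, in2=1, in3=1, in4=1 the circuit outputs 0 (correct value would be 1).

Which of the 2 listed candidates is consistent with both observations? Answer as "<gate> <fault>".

Evaluate each candidate on input in0=1, in1=0, in2=1, in3=1, in4=1:
  N7 inverted output: N1=0, N2=1, N3=1, N4=1, N5=0, N6=0, N7=0 [inverted output] → 0 — matches
  N7 stuck-at-1: N1=0, N2=1, N3=1, N4=1, N5=0, N6=0, N7=1 [stuck-at-1] → 1 — eliminated
Only N7 inverted output reproduces the observed 0.

N7 inverted output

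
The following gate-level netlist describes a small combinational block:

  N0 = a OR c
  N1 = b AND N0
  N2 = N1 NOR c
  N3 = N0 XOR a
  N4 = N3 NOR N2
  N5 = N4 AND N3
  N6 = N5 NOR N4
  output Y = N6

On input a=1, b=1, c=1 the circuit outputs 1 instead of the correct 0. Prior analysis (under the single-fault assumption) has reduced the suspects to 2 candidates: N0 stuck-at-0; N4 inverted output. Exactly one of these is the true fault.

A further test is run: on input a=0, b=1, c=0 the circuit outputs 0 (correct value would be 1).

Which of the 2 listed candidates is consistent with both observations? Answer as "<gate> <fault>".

Evaluate each candidate on input a=0, b=1, c=0:
  N0 stuck-at-0: N0=0 [stuck-at-0], N1=0, N2=1, N3=0, N4=0, N5=0, N6=1 → 1 — eliminated
  N4 inverted output: N0=0, N1=0, N2=1, N3=0, N4=1 [inverted output], N5=0, N6=0 → 0 — matches
Only N4 inverted output reproduces the observed 0.

N4 inverted output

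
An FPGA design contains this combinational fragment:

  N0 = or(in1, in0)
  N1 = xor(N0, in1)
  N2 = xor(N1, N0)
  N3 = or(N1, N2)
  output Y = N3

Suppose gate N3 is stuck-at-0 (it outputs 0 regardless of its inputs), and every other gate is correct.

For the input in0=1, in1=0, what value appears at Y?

Propagate with N3 forced: N0=1, N1=1, N2=0, N3=0 [stuck-at-0].
So Y = 0. (Without the fault it would be 1.)

0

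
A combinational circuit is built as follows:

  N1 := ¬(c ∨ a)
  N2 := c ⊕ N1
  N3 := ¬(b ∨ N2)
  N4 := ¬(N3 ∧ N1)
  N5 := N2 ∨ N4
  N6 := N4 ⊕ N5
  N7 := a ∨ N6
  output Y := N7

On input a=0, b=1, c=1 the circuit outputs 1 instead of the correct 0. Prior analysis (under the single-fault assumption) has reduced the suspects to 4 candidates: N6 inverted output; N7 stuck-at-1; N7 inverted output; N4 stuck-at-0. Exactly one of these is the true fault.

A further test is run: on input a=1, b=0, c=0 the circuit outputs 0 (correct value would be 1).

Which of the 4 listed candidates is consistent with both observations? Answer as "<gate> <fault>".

Evaluate each candidate on input a=1, b=0, c=0:
  N6 inverted output: N1=0, N2=0, N3=1, N4=1, N5=1, N6=1 [inverted output], N7=1 → 1 — eliminated
  N7 stuck-at-1: N1=0, N2=0, N3=1, N4=1, N5=1, N6=0, N7=1 [stuck-at-1] → 1 — eliminated
  N7 inverted output: N1=0, N2=0, N3=1, N4=1, N5=1, N6=0, N7=0 [inverted output] → 0 — matches
  N4 stuck-at-0: N1=0, N2=0, N3=1, N4=0 [stuck-at-0], N5=0, N6=0, N7=1 → 1 — eliminated
Only N7 inverted output reproduces the observed 0.

N7 inverted output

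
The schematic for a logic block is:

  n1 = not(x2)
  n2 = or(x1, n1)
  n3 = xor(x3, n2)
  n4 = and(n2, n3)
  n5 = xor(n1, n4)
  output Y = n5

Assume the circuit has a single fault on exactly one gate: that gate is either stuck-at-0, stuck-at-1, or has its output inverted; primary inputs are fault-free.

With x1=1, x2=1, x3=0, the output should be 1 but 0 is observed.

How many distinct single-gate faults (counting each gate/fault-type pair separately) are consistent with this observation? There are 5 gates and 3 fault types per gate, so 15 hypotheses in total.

10

Fault-free: n1=0, n2=1, n3=1, n4=1, n5=1 → 1. Observed 0.
  n1: stuck-at-1, inverted output ✓; others ✗
  n2: stuck-at-0, inverted output ✓; others ✗
  n3: stuck-at-0, inverted output ✓; others ✗
  n4: stuck-at-0, inverted output ✓; others ✗
  n5: stuck-at-0, inverted output ✓; others ✗
Consistent faults: {n1 stuck-at-1, n1 inverted output, n2 stuck-at-0, n2 inverted output, n3 stuck-at-0, n3 inverted output, n4 stuck-at-0, n4 inverted output, n5 stuck-at-0, n5 inverted output} — 10 in all.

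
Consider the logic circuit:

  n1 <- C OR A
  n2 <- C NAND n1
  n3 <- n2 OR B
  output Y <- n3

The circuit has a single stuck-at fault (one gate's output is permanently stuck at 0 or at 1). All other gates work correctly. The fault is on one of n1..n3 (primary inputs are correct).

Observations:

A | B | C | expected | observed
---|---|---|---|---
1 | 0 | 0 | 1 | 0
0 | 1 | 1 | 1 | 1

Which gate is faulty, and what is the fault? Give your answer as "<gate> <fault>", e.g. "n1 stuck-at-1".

n2 stuck-at-0

Fault-free values for test 1 (A=1, B=0, C=0): n1=1, n2=1, n3=1, giving Y=1. Observed 0.
Test 1: faults giving observed 0 are {n2 stuck-at-0, n3 stuck-at-0}.
Test 2 (A=0, B=1, C=1): fault-free n1=1, n2=0, n3=1 → 1; observed 1. Eliminates n3 stuck-at-0.
Only n2 stuck-at-0 is consistent with every test.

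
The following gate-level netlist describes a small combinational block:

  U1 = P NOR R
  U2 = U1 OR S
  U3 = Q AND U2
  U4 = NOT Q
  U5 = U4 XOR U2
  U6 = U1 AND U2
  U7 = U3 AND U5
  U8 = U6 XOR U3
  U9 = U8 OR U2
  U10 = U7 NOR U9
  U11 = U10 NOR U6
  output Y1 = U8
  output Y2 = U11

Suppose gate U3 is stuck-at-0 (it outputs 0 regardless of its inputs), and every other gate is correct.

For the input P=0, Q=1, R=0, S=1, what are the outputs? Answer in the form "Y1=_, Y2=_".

Propagate with U3 forced: U1=1, U2=1, U3=0 [stuck-at-0], U4=0, U5=1, U6=1, U7=0, U8=1, U9=1, U10=0, U11=0.
So the outputs are Y1=1, Y2=0. (Without the fault they would be Y1=0, Y2=0.)

Y1=1, Y2=0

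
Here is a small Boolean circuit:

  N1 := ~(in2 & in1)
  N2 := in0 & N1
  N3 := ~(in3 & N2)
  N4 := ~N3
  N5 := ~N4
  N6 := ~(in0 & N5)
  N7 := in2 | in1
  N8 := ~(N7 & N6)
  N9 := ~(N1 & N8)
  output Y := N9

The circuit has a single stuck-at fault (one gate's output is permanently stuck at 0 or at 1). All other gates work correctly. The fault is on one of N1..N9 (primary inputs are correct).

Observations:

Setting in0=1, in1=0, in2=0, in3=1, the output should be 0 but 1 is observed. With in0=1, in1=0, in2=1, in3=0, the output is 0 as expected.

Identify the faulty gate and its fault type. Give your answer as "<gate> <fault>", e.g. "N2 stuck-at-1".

Fault-free values for test 1 (in0=1, in1=0, in2=0, in3=1): N1=1, N2=1, N3=0, N4=1, N5=0, N6=1, N7=0, N8=1, N9=0, giving Y=0. Observed 1.
Test 1: faults giving observed 1 are {N1 stuck-at-0, N7 stuck-at-1, N8 stuck-at-0, N9 stuck-at-1}.
Test 2 (in0=1, in1=0, in2=1, in3=0): fault-free N1=1, N2=1, N3=1, N4=0, N5=1, N6=0, N7=1, N8=1, N9=0 → 0; observed 0. Eliminates N1 stuck-at-0, N8 stuck-at-0, N9 stuck-at-1.
Only N7 stuck-at-1 is consistent with every test.

N7 stuck-at-1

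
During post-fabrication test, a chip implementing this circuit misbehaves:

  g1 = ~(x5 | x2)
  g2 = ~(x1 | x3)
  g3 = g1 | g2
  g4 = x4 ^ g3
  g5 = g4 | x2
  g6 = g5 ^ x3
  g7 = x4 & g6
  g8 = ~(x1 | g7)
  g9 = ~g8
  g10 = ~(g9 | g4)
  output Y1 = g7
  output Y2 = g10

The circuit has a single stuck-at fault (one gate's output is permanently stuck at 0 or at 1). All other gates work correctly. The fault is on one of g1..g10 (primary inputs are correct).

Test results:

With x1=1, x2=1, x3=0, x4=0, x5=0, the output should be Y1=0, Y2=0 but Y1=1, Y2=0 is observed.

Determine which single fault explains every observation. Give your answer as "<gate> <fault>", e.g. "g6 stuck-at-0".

g7 stuck-at-1

Fault-free values for test 1 (x1=1, x2=1, x3=0, x4=0, x5=0): g1=0, g2=0, g3=0, g4=0, g5=1, g6=1, g7=0, g8=0, g9=1, g10=0, giving Y1=0, Y2=0. Observed Y1=1, Y2=0.
Test 1: faults giving observed Y1=1, Y2=0 are {g7 stuck-at-1}.
Only g7 stuck-at-1 is consistent with every test.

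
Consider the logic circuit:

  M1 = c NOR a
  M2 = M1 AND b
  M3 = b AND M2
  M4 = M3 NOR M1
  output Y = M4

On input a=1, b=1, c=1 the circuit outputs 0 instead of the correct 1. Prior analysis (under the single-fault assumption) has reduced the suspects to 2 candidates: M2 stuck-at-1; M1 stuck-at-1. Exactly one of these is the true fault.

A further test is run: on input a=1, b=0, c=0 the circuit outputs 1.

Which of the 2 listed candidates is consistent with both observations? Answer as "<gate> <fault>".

Evaluate each candidate on input a=1, b=0, c=0:
  M2 stuck-at-1: M1=0, M2=1 [stuck-at-1], M3=0, M4=1 → 1 — matches
  M1 stuck-at-1: M1=1 [stuck-at-1], M2=0, M3=0, M4=0 → 0 — eliminated
Only M2 stuck-at-1 reproduces the observed 1.

M2 stuck-at-1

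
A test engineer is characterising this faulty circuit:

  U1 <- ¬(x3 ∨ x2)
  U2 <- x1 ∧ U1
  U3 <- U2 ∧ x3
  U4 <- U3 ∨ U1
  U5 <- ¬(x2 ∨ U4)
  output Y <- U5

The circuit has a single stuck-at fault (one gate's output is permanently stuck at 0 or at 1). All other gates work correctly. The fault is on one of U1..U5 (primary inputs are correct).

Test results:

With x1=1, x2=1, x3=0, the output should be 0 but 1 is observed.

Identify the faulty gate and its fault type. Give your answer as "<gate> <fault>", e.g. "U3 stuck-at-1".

U5 stuck-at-1

Fault-free values for test 1 (x1=1, x2=1, x3=0): U1=0, U2=0, U3=0, U4=0, U5=0, giving Y=0. Observed 1.
Test 1: faults giving observed 1 are {U5 stuck-at-1}.
Only U5 stuck-at-1 is consistent with every test.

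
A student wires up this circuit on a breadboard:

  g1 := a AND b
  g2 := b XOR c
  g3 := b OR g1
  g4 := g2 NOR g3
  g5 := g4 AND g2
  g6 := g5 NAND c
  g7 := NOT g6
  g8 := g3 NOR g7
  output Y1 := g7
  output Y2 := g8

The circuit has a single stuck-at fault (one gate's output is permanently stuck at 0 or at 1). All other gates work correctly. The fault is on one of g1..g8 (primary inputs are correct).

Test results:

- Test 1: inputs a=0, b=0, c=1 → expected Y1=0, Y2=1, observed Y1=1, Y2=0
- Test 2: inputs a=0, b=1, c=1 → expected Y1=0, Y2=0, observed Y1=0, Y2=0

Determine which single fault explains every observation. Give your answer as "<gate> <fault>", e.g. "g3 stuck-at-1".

g4 stuck-at-1

Fault-free values for test 1 (a=0, b=0, c=1): g1=0, g2=1, g3=0, g4=0, g5=0, g6=1, g7=0, g8=1, giving Y1=0, Y2=1. Observed Y1=1, Y2=0.
Test 1: faults giving observed Y1=1, Y2=0 are {g4 stuck-at-1, g5 stuck-at-1, g6 stuck-at-0, g7 stuck-at-1}.
Test 2 (a=0, b=1, c=1): fault-free g1=0, g2=0, g3=1, g4=0, g5=0, g6=1, g7=0, g8=0 → Y1=0, Y2=0; observed Y1=0, Y2=0. Eliminates g5 stuck-at-1, g6 stuck-at-0, g7 stuck-at-1.
Only g4 stuck-at-1 is consistent with every test.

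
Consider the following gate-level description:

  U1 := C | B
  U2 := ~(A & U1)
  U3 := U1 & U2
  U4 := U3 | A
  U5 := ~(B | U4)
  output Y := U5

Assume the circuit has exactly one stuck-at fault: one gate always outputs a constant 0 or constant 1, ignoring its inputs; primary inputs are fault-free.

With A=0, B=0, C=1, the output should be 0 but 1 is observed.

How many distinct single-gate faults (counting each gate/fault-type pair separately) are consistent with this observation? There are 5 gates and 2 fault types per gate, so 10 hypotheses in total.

5

Fault-free: U1=1, U2=1, U3=1, U4=1, U5=0 → 0. Observed 1.
  U1 stuck-at-0: output 1 ✓
  U1 stuck-at-1: output 0 ✗
  U2 stuck-at-0: output 1 ✓
  U2 stuck-at-1: output 0 ✗
  U3 stuck-at-0: output 1 ✓
  U3 stuck-at-1: output 0 ✗
  U4 stuck-at-0: output 1 ✓
  U4 stuck-at-1: output 0 ✗
  U5 stuck-at-0: output 0 ✗
  U5 stuck-at-1: output 1 ✓
Consistent faults: {U1 stuck-at-0, U2 stuck-at-0, U3 stuck-at-0, U4 stuck-at-0, U5 stuck-at-1} — 5 in all.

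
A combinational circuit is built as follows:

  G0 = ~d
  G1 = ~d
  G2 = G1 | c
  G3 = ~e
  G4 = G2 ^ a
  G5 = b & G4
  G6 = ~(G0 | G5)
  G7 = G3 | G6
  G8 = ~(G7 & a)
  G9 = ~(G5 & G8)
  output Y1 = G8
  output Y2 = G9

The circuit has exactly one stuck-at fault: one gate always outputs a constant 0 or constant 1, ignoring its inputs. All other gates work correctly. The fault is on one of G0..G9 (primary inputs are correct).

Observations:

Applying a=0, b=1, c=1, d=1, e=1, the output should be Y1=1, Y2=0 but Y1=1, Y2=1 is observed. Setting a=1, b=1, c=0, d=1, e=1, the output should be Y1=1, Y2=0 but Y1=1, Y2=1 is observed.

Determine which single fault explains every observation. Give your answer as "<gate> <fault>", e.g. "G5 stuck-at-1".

G9 stuck-at-1

Fault-free values for test 1 (a=0, b=1, c=1, d=1, e=1): G0=0, G1=0, G2=1, G3=0, G4=1, G5=1, G6=0, G7=0, G8=1, G9=0, giving Y1=1, Y2=0. Observed Y1=1, Y2=1.
Test 1: faults giving observed Y1=1, Y2=1 are {G2 stuck-at-0, G4 stuck-at-0, G5 stuck-at-0, G9 stuck-at-1}.
Test 2 (a=1, b=1, c=0, d=1, e=1): fault-free G0=0, G1=0, G2=0, G3=0, G4=1, G5=1, G6=0, G7=0, G8=1, G9=0 → Y1=1, Y2=0; observed Y1=1, Y2=1. Eliminates G2 stuck-at-0, G4 stuck-at-0, G5 stuck-at-0.
Only G9 stuck-at-1 is consistent with every test.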